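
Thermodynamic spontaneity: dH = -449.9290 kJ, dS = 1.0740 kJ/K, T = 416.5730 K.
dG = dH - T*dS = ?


T*dS = 416.5730 * 1.0740 = 447.3994 kJ
dG = -449.9290 - 447.3994 = -897.3284 kJ (spontaneous)

dG = -897.3284 kJ, spontaneous


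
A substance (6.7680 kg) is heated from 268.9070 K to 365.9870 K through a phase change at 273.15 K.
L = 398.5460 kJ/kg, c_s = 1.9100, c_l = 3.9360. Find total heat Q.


Q1 (sensible, solid) = 6.7680 * 1.9100 * 4.2430 = 54.8488 kJ
Q2 (latent) = 6.7680 * 398.5460 = 2697.3593 kJ
Q3 (sensible, liquid) = 6.7680 * 3.9360 * 92.8370 = 2473.0707 kJ
Q_total = 5225.2788 kJ

5225.2788 kJ


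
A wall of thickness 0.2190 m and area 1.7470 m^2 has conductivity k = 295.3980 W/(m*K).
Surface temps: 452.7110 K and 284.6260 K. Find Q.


dT = 168.0850 K
Q = 295.3980 * 1.7470 * 168.0850 / 0.2190 = 396082.1760 W

396082.1760 W


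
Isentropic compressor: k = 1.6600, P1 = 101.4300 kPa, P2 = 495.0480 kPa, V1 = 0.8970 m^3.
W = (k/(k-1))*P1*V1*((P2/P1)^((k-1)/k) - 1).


(k-1)/k = 0.3976
(P2/P1)^exp = 1.8782
W = 2.5152 * 101.4300 * 0.8970 * (1.8782 - 1) = 200.9548 kJ

200.9548 kJ


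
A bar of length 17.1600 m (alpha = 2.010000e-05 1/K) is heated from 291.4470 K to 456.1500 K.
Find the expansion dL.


dT = 164.7030 K
dL = 2.010000e-05 * 17.1600 * 164.7030 = 0.056809 m
L_final = 17.216809 m

dL = 0.056809 m


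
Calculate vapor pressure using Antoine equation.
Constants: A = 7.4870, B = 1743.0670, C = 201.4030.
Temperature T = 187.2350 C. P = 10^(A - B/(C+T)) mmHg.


C+T = 388.6380
B/(C+T) = 4.4851
log10(P) = 7.4870 - 4.4851 = 3.0019
P = 10^3.0019 = 1004.4636 mmHg

1004.4636 mmHg


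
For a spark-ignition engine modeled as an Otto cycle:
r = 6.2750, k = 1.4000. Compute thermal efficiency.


r^(k-1) = 2.0847
eta = 1 - 1/2.0847 = 0.5203 = 52.0317%

52.0317%


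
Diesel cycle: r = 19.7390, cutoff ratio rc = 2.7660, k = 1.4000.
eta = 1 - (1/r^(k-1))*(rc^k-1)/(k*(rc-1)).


r^(k-1) = 3.2971
rc^k = 4.1552
eta = 0.6129 = 61.2939%

61.2939%


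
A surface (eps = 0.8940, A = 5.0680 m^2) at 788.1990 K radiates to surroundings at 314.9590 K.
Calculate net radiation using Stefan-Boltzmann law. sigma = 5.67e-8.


T^4 = 3.8596e+11
Tsurr^4 = 9.8405e+09
Q = 0.8940 * 5.67e-8 * 5.0680 * 3.7612e+11 = 96623.8447 W

96623.8447 W


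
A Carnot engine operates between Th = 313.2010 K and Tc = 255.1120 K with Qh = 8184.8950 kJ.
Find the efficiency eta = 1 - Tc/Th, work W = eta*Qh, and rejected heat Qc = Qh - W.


eta = 1 - 255.1120/313.2010 = 0.1855
W = 0.1855 * 8184.8950 = 1518.0423 kJ
Qc = 8184.8950 - 1518.0423 = 6666.8527 kJ

eta = 18.5469%, W = 1518.0423 kJ, Qc = 6666.8527 kJ


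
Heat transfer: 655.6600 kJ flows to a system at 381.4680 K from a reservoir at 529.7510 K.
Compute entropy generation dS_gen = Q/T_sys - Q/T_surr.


dS_sys = 655.6600/381.4680 = 1.7188 kJ/K
dS_surr = -655.6600/529.7510 = -1.2377 kJ/K
dS_gen = 1.7188 - 1.2377 = 0.4811 kJ/K (irreversible)

dS_gen = 0.4811 kJ/K, irreversible


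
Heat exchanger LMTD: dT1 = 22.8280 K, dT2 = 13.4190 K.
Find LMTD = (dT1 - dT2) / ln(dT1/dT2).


dT1/dT2 = 1.7012
ln(dT1/dT2) = 0.5313
LMTD = 9.4090 / 0.5313 = 17.7089 K

17.7089 K


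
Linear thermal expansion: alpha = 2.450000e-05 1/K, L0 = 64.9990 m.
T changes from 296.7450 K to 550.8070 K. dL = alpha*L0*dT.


dT = 254.0620 K
dL = 2.450000e-05 * 64.9990 * 254.0620 = 0.404588 m
L_final = 65.403588 m

dL = 0.404588 m


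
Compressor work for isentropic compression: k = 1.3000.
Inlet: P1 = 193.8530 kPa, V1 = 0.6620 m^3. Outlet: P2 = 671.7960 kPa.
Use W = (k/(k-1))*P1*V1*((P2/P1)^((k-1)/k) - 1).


(k-1)/k = 0.2308
(P2/P1)^exp = 1.3322
W = 4.3333 * 193.8530 * 0.6620 * (1.3322 - 1) = 184.7221 kJ

184.7221 kJ


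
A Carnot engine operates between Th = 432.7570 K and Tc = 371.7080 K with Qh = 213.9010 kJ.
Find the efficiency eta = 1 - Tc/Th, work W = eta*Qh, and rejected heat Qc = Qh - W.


eta = 1 - 371.7080/432.7570 = 0.1411
W = 0.1411 * 213.9010 = 30.1750 kJ
Qc = 213.9010 - 30.1750 = 183.7260 kJ

eta = 14.1070%, W = 30.1750 kJ, Qc = 183.7260 kJ


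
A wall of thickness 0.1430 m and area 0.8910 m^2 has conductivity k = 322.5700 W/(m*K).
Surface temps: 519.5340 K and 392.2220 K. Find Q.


dT = 127.3120 K
Q = 322.5700 * 0.8910 * 127.3120 / 0.1430 = 255879.1984 W

255879.1984 W


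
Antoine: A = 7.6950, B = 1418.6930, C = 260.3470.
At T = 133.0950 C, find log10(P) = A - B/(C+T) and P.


C+T = 393.4420
B/(C+T) = 3.6059
log10(P) = 7.6950 - 3.6059 = 4.0891
P = 10^4.0891 = 12278.6207 mmHg

12278.6207 mmHg


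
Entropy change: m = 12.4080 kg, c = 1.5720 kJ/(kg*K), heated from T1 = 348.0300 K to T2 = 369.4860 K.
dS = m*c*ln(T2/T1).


T2/T1 = 1.0616
ln(T2/T1) = 0.0598
dS = 12.4080 * 1.5720 * 0.0598 = 1.1669 kJ/K

1.1669 kJ/K


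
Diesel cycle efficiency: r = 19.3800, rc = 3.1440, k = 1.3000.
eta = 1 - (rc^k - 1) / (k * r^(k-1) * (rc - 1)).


r^(k-1) = 2.4334
rc^k = 4.4333
eta = 0.4938 = 49.3782%

49.3782%


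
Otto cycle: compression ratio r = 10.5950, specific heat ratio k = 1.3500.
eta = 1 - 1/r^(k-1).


r^(k-1) = 2.2845
eta = 1 - 1/2.2845 = 0.5623 = 56.2262%

56.2262%


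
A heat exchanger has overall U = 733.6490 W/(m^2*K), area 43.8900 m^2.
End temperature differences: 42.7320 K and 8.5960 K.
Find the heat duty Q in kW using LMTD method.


LMTD = 21.2864 K
Q = 733.6490 * 43.8900 * 21.2864 = 685419.8235 W = 685.4198 kW

685.4198 kW


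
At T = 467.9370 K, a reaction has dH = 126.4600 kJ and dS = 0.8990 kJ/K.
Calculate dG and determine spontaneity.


T*dS = 467.9370 * 0.8990 = 420.6754 kJ
dG = 126.4600 - 420.6754 = -294.2154 kJ (spontaneous)

dG = -294.2154 kJ, spontaneous


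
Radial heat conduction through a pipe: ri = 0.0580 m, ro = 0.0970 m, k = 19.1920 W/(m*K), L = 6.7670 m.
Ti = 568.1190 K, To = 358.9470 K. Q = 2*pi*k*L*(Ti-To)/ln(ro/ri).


dT = 209.1720 K
ln(ro/ri) = 0.5143
Q = 2*pi*19.1920*6.7670*209.1720 / 0.5143 = 331902.3706 W

331902.3706 W


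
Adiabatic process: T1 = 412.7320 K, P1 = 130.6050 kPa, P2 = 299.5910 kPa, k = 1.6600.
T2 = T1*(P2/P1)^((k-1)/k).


(k-1)/k = 0.3976
(P2/P1)^exp = 1.3911
T2 = 412.7320 * 1.3911 = 574.1520 K

574.1520 K


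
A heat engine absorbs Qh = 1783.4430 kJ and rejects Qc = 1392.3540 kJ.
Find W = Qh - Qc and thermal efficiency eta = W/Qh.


W = 1783.4430 - 1392.3540 = 391.0890 kJ
eta = 391.0890 / 1783.4430 = 0.2193 = 21.9289%

W = 391.0890 kJ, eta = 21.9289%


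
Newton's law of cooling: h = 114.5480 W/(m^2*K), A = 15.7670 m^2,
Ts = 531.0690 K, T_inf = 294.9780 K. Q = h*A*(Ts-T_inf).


dT = 236.0910 K
Q = 114.5480 * 15.7670 * 236.0910 = 426398.8357 W

426398.8357 W


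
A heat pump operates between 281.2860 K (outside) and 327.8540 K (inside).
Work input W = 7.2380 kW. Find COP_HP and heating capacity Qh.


COP = 327.8540 / 46.5680 = 7.0403
Qh = 7.0403 * 7.2380 = 50.9579 kW

COP = 7.0403, Qh = 50.9579 kW


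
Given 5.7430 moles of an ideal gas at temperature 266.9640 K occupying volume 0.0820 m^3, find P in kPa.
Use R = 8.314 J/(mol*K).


P = nRT/V = 5.7430 * 8.314 * 266.9640 / 0.0820
= 12746.8107 / 0.0820 = 155448.9114 Pa = 155.4489 kPa

155.4489 kPa


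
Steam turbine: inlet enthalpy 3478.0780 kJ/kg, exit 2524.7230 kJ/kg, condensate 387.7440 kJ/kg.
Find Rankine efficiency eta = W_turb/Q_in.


W = 953.3550 kJ/kg
Q_in = 3090.3340 kJ/kg
eta = 0.3085 = 30.8496%

eta = 30.8496%


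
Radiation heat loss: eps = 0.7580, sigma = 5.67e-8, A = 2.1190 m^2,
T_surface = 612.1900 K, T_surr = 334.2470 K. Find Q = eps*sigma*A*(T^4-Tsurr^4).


T^4 = 1.4046e+11
Tsurr^4 = 1.2482e+10
Q = 0.7580 * 5.67e-8 * 2.1190 * 1.2798e+11 = 11654.9770 W

11654.9770 W


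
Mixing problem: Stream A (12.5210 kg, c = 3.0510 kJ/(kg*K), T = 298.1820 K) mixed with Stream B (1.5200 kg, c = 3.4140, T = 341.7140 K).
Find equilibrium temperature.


num = 13164.2705
den = 43.3909
Tf = 303.3882 K

303.3882 K


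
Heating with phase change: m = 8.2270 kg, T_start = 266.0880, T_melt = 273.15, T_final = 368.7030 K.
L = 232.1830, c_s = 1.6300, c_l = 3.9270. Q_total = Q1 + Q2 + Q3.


Q1 (sensible, solid) = 8.2270 * 1.6300 * 7.0620 = 94.7015 kJ
Q2 (latent) = 8.2270 * 232.1830 = 1910.1695 kJ
Q3 (sensible, liquid) = 8.2270 * 3.9270 * 95.5530 = 3087.0718 kJ
Q_total = 5091.9428 kJ

5091.9428 kJ


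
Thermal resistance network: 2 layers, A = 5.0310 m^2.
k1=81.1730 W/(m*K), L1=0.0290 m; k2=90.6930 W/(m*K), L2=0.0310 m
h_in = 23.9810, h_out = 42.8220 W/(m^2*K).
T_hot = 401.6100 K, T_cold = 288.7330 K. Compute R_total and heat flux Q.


R_conv_in = 1/(23.9810*5.0310) = 0.0083
R_1 = 0.0290/(81.1730*5.0310) = 7.1012e-05
R_2 = 0.0310/(90.6930*5.0310) = 6.7941e-05
R_conv_out = 1/(42.8220*5.0310) = 0.0046
R_total = 0.0131 K/W
Q = 112.8770 / 0.0131 = 8636.8596 W

R_total = 0.0131 K/W, Q = 8636.8596 W


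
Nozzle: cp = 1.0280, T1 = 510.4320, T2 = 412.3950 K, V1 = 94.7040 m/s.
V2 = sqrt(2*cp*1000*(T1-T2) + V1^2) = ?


dT = 98.0370 K
2*cp*1000*dT = 201564.0720
V1^2 = 8968.8476
V2 = sqrt(210532.9196) = 458.8387 m/s

458.8387 m/s


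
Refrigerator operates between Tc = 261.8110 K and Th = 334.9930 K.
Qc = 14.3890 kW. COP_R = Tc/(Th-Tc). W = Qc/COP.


COP = 261.8110 / 73.1820 = 3.5775
W = 14.3890 / 3.5775 = 4.0220 kW

COP = 3.5775, W = 4.0220 kW


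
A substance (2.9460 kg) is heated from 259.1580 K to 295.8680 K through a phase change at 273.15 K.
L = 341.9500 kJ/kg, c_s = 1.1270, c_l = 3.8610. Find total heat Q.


Q1 (sensible, solid) = 2.9460 * 1.1270 * 13.9920 = 46.4554 kJ
Q2 (latent) = 2.9460 * 341.9500 = 1007.3847 kJ
Q3 (sensible, liquid) = 2.9460 * 3.8610 * 22.7180 = 258.4060 kJ
Q_total = 1312.2462 kJ

1312.2462 kJ


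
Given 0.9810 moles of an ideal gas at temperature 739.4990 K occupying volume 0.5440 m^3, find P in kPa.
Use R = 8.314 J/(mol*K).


P = nRT/V = 0.9810 * 8.314 * 739.4990 / 0.5440
= 6031.3790 / 0.5440 = 11087.0937 Pa = 11.0871 kPa

11.0871 kPa


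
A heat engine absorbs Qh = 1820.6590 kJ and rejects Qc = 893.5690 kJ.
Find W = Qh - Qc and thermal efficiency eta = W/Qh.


W = 1820.6590 - 893.5690 = 927.0900 kJ
eta = 927.0900 / 1820.6590 = 0.5092 = 50.9206%

W = 927.0900 kJ, eta = 50.9206%


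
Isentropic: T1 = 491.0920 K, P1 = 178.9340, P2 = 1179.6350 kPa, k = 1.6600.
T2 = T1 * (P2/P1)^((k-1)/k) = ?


(k-1)/k = 0.3976
(P2/P1)^exp = 2.1166
T2 = 491.0920 * 2.1166 = 1039.4681 K

1039.4681 K


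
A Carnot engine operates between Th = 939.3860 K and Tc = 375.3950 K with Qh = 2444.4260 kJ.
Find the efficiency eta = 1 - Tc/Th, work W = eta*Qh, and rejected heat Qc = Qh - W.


eta = 1 - 375.3950/939.3860 = 0.6004
W = 0.6004 * 2444.4260 = 1467.5908 kJ
Qc = 2444.4260 - 1467.5908 = 976.8352 kJ

eta = 60.0383%, W = 1467.5908 kJ, Qc = 976.8352 kJ


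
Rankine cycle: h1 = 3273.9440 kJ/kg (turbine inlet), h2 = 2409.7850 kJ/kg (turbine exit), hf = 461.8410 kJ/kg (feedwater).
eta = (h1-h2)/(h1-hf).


W = 864.1590 kJ/kg
Q_in = 2812.1030 kJ/kg
eta = 0.3073 = 30.7300%

eta = 30.7300%


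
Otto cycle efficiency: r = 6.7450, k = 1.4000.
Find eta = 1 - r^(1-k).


r^(k-1) = 2.1458
eta = 1 - 1/2.1458 = 0.5340 = 53.3977%

53.3977%


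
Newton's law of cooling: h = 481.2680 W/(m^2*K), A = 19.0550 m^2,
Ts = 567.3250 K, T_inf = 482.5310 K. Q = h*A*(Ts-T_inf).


dT = 84.7940 K
Q = 481.2680 * 19.0550 * 84.7940 = 777608.6122 W

777608.6122 W


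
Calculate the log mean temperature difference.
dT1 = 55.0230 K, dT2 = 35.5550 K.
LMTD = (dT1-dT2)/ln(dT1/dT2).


dT1/dT2 = 1.5475
ln(dT1/dT2) = 0.4367
LMTD = 19.4680 / 0.4367 = 44.5828 K

44.5828 K


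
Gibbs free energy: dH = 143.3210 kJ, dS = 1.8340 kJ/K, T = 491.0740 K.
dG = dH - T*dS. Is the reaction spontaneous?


T*dS = 491.0740 * 1.8340 = 900.6297 kJ
dG = 143.3210 - 900.6297 = -757.3087 kJ (spontaneous)

dG = -757.3087 kJ, spontaneous


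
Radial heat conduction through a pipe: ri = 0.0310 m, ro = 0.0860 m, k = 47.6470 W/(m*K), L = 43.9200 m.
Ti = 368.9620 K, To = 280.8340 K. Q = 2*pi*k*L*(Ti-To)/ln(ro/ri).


dT = 88.1280 K
ln(ro/ri) = 1.0204
Q = 2*pi*47.6470*43.9200*88.1280 / 1.0204 = 1135633.5416 W

1135633.5416 W


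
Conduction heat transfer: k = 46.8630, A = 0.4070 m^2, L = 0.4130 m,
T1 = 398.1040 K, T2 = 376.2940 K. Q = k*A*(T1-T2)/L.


dT = 21.8100 K
Q = 46.8630 * 0.4070 * 21.8100 / 0.4130 = 1007.2334 W

1007.2334 W


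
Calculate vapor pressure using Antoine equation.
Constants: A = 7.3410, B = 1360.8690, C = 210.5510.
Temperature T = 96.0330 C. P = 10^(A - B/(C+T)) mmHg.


C+T = 306.5840
B/(C+T) = 4.4388
log10(P) = 7.3410 - 4.4388 = 2.9022
P = 10^2.9022 = 798.3386 mmHg

798.3386 mmHg


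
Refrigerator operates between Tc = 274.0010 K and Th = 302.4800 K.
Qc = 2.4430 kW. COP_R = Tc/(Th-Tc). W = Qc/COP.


COP = 274.0010 / 28.4790 = 9.6212
W = 2.4430 / 9.6212 = 0.2539 kW

COP = 9.6212, W = 0.2539 kW


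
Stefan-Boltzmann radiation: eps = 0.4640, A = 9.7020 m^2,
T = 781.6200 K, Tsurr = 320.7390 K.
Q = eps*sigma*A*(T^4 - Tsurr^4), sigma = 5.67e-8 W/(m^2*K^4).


T^4 = 3.7324e+11
Tsurr^4 = 1.0583e+10
Q = 0.4640 * 5.67e-8 * 9.7020 * 3.6265e+11 = 92566.2641 W

92566.2641 W


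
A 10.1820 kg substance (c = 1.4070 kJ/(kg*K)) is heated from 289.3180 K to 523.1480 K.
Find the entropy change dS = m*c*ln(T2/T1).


T2/T1 = 1.8082
ln(T2/T1) = 0.5923
dS = 10.1820 * 1.4070 * 0.5923 = 8.4859 kJ/K

8.4859 kJ/K


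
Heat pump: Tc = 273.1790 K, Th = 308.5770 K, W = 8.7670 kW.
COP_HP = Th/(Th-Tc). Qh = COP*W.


COP = 308.5770 / 35.3980 = 8.7174
Qh = 8.7174 * 8.7670 = 76.4251 kW

COP = 8.7174, Qh = 76.4251 kW


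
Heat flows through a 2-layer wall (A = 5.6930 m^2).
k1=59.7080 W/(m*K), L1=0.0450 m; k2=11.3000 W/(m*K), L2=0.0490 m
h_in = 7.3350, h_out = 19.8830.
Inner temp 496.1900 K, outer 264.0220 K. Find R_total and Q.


R_conv_in = 1/(7.3350*5.6930) = 0.0239
R_1 = 0.0450/(59.7080*5.6930) = 0.0001
R_2 = 0.0490/(11.3000*5.6930) = 0.0008
R_conv_out = 1/(19.8830*5.6930) = 0.0088
R_total = 0.0337 K/W
Q = 232.1680 / 0.0337 = 6894.1911 W

R_total = 0.0337 K/W, Q = 6894.1911 W


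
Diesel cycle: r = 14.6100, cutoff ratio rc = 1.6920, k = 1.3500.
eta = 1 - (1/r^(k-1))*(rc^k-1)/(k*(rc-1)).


r^(k-1) = 2.5564
rc^k = 2.0340
eta = 0.5671 = 56.7055%

56.7055%


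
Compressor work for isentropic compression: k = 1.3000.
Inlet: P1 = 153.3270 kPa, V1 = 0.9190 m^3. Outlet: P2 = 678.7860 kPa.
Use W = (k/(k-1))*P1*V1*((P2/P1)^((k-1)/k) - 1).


(k-1)/k = 0.2308
(P2/P1)^exp = 1.4096
W = 4.3333 * 153.3270 * 0.9190 * (1.4096 - 1) = 250.1161 kJ

250.1161 kJ


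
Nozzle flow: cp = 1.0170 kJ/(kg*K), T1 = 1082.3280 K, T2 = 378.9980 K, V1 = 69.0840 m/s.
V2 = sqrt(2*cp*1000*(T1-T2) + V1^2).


dT = 703.3300 K
2*cp*1000*dT = 1430573.2200
V1^2 = 4772.5991
V2 = sqrt(1435345.8191) = 1198.0592 m/s

1198.0592 m/s


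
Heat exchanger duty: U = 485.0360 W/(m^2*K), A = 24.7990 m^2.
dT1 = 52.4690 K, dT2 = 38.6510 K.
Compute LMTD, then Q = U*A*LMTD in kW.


LMTD = 45.2086 K
Q = 485.0360 * 24.7990 * 45.2086 = 543787.3665 W = 543.7874 kW

543.7874 kW


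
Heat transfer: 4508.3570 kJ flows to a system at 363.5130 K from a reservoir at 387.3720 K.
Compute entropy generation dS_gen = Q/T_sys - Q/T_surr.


dS_sys = 4508.3570/363.5130 = 12.4022 kJ/K
dS_surr = -4508.3570/387.3720 = -11.6383 kJ/K
dS_gen = 12.4022 - 11.6383 = 0.7639 kJ/K (irreversible)

dS_gen = 0.7639 kJ/K, irreversible


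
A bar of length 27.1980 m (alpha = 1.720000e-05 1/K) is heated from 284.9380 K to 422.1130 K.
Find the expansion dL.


dT = 137.1750 K
dL = 1.720000e-05 * 27.1980 * 137.1750 = 0.064171 m
L_final = 27.262171 m

dL = 0.064171 m


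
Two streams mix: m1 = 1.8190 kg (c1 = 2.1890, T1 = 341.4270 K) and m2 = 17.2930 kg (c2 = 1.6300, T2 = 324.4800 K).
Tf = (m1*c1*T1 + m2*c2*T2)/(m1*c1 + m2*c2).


num = 10505.8002
den = 32.1694
Tf = 326.5776 K

326.5776 K


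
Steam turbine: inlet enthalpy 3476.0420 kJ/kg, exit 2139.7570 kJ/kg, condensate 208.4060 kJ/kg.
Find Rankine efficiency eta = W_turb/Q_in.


W = 1336.2850 kJ/kg
Q_in = 3267.6360 kJ/kg
eta = 0.4089 = 40.8945%

eta = 40.8945%


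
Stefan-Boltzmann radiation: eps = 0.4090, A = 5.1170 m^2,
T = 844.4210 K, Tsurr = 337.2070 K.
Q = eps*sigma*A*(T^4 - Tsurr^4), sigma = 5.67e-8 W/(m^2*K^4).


T^4 = 5.0844e+11
Tsurr^4 = 1.2930e+10
Q = 0.4090 * 5.67e-8 * 5.1170 * 4.9551e+11 = 58799.1195 W

58799.1195 W


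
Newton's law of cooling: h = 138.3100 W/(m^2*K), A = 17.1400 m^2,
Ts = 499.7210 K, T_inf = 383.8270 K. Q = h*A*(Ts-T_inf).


dT = 115.8940 K
Q = 138.3100 * 17.1400 * 115.8940 = 274742.1873 W

274742.1873 W


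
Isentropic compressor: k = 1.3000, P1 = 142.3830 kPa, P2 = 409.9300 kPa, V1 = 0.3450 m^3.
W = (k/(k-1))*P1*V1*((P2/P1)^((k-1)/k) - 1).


(k-1)/k = 0.2308
(P2/P1)^exp = 1.2764
W = 4.3333 * 142.3830 * 0.3450 * (1.2764 - 1) = 58.8317 kJ

58.8317 kJ


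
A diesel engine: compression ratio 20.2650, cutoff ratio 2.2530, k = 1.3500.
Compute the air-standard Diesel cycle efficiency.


r^(k-1) = 2.8666
rc^k = 2.9938
eta = 0.5888 = 58.8810%

58.8810%


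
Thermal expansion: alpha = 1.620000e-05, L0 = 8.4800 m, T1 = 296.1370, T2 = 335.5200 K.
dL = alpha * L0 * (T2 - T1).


dT = 39.3830 K
dL = 1.620000e-05 * 8.4800 * 39.3830 = 0.005410 m
L_final = 8.485410 m

dL = 0.005410 m


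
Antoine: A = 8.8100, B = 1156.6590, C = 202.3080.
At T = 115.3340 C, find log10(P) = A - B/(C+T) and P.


C+T = 317.6420
B/(C+T) = 3.6414
log10(P) = 8.8100 - 3.6414 = 5.1686
P = 10^5.1686 = 147437.5544 mmHg

147437.5544 mmHg


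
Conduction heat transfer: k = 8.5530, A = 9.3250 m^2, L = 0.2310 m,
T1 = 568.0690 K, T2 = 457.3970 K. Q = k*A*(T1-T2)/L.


dT = 110.6720 K
Q = 8.5530 * 9.3250 * 110.6720 / 0.2310 = 38211.4124 W

38211.4124 W


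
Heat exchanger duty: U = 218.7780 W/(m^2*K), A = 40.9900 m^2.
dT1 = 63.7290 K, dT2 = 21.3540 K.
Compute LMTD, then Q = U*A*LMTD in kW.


LMTD = 38.7552 K
Q = 218.7780 * 40.9900 * 38.7552 = 347545.7265 W = 347.5457 kW

347.5457 kW


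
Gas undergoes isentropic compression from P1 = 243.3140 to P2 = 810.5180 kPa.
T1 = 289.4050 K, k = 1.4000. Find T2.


(k-1)/k = 0.2857
(P2/P1)^exp = 1.4103
T2 = 289.4050 * 1.4103 = 408.1493 K

408.1493 K


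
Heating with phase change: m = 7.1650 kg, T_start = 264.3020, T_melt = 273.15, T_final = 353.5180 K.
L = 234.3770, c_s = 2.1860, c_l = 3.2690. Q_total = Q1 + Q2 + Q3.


Q1 (sensible, solid) = 7.1650 * 2.1860 * 8.8480 = 138.5835 kJ
Q2 (latent) = 7.1650 * 234.3770 = 1679.3112 kJ
Q3 (sensible, liquid) = 7.1650 * 3.2690 * 80.3680 = 1882.4102 kJ
Q_total = 3700.3049 kJ

3700.3049 kJ


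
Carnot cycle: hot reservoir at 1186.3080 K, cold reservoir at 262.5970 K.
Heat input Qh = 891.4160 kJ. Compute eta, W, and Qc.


eta = 1 - 262.5970/1186.3080 = 0.7786
W = 0.7786 * 891.4160 = 694.0953 kJ
Qc = 891.4160 - 694.0953 = 197.3207 kJ

eta = 77.8643%, W = 694.0953 kJ, Qc = 197.3207 kJ


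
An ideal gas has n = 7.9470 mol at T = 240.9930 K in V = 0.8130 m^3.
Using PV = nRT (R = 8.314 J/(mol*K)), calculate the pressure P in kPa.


P = nRT/V = 7.9470 * 8.314 * 240.9930 / 0.8130
= 15922.7348 / 0.8130 = 19585.1596 Pa = 19.5852 kPa

19.5852 kPa


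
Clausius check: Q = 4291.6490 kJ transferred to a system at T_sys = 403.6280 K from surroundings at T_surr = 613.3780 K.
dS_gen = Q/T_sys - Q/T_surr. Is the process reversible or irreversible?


dS_sys = 4291.6490/403.6280 = 10.6327 kJ/K
dS_surr = -4291.6490/613.3780 = -6.9967 kJ/K
dS_gen = 10.6327 - 6.9967 = 3.6359 kJ/K (irreversible)

dS_gen = 3.6359 kJ/K, irreversible


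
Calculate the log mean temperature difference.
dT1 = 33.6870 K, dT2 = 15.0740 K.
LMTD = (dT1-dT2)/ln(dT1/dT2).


dT1/dT2 = 2.2348
ln(dT1/dT2) = 0.8041
LMTD = 18.6130 / 0.8041 = 23.1464 K

23.1464 K


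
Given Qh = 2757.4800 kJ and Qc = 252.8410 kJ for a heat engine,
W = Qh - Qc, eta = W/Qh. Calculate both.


W = 2757.4800 - 252.8410 = 2504.6390 kJ
eta = 2504.6390 / 2757.4800 = 0.9083 = 90.8307%

W = 2504.6390 kJ, eta = 90.8307%


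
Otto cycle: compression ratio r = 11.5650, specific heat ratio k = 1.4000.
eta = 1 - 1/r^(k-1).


r^(k-1) = 2.6623
eta = 1 - 1/2.6623 = 0.6244 = 62.4386%

62.4386%


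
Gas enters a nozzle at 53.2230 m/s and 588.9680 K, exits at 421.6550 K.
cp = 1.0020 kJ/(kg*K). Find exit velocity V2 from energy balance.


dT = 167.3130 K
2*cp*1000*dT = 335295.2520
V1^2 = 2832.6877
V2 = sqrt(338127.9397) = 581.4877 m/s

581.4877 m/s


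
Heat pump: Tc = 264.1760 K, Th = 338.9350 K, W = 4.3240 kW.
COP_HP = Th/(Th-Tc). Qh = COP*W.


COP = 338.9350 / 74.7590 = 4.5337
Qh = 4.5337 * 4.3240 = 19.6037 kW

COP = 4.5337, Qh = 19.6037 kW


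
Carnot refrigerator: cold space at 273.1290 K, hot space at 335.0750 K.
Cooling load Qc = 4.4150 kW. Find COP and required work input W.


COP = 273.1290 / 61.9460 = 4.4091
W = 4.4150 / 4.4091 = 1.0013 kW

COP = 4.4091, W = 1.0013 kW


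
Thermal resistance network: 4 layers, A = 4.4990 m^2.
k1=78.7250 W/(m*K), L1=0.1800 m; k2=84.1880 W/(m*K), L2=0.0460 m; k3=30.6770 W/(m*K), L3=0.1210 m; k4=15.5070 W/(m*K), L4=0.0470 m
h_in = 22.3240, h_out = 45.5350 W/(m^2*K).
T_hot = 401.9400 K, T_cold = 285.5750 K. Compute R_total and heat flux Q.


R_conv_in = 1/(22.3240*4.4990) = 0.0100
R_1 = 0.1800/(78.7250*4.4990) = 0.0005
R_2 = 0.0460/(84.1880*4.4990) = 0.0001
R_3 = 0.1210/(30.6770*4.4990) = 0.0009
R_4 = 0.0470/(15.5070*4.4990) = 0.0007
R_conv_out = 1/(45.5350*4.4990) = 0.0049
R_total = 0.0170 K/W
Q = 116.3650 / 0.0170 = 6837.7569 W

R_total = 0.0170 K/W, Q = 6837.7569 W


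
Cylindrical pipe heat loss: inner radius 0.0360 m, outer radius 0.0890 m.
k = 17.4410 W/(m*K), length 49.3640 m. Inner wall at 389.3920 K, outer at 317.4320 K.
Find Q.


dT = 71.9600 K
ln(ro/ri) = 0.9051
Q = 2*pi*17.4410*49.3640*71.9600 / 0.9051 = 430078.5867 W

430078.5867 W


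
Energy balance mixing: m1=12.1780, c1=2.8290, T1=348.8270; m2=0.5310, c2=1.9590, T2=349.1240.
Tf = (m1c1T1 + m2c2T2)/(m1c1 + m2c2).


num = 12380.8039
den = 35.4918
Tf = 348.8357 K

348.8357 K


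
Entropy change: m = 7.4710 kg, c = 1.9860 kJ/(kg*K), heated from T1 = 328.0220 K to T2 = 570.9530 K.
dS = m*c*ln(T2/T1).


T2/T1 = 1.7406
ln(T2/T1) = 0.5542
dS = 7.4710 * 1.9860 * 0.5542 = 8.2233 kJ/K

8.2233 kJ/K


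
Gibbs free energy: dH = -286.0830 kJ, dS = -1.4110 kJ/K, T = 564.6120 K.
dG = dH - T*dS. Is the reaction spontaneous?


T*dS = 564.6120 * -1.4110 = -796.6675 kJ
dG = -286.0830 + 796.6675 = 510.5845 kJ (non-spontaneous)

dG = 510.5845 kJ, non-spontaneous


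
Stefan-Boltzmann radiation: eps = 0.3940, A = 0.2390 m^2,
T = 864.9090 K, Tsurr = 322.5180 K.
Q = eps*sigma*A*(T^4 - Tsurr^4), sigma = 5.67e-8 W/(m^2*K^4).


T^4 = 5.5961e+11
Tsurr^4 = 1.0820e+10
Q = 0.3940 * 5.67e-8 * 0.2390 * 5.4879e+11 = 2930.0816 W

2930.0816 W


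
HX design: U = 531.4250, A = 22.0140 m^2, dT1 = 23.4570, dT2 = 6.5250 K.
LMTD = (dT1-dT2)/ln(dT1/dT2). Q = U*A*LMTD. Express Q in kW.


LMTD = 13.2330 K
Q = 531.4250 * 22.0140 * 13.2330 = 154810.1415 W = 154.8101 kW

154.8101 kW


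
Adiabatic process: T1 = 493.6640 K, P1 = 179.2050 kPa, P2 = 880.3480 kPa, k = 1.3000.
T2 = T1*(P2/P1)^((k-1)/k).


(k-1)/k = 0.2308
(P2/P1)^exp = 1.4439
T2 = 493.6640 * 1.4439 = 712.7926 K

712.7926 K


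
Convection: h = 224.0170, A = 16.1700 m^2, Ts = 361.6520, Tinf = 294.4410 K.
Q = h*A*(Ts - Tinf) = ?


dT = 67.2110 K
Q = 224.0170 * 16.1700 * 67.2110 = 243462.0945 W

243462.0945 W


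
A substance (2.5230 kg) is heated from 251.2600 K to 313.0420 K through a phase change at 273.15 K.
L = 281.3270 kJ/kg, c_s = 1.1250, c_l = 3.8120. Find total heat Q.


Q1 (sensible, solid) = 2.5230 * 1.1250 * 21.8900 = 62.1320 kJ
Q2 (latent) = 2.5230 * 281.3270 = 709.7880 kJ
Q3 (sensible, liquid) = 2.5230 * 3.8120 * 39.8920 = 383.6683 kJ
Q_total = 1155.5884 kJ

1155.5884 kJ


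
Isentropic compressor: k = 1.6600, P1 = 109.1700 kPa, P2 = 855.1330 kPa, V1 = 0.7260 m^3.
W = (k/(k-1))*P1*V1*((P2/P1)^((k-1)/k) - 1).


(k-1)/k = 0.3976
(P2/P1)^exp = 2.2668
W = 2.5152 * 109.1700 * 0.7260 * (2.2668 - 1) = 252.5346 kJ

252.5346 kJ


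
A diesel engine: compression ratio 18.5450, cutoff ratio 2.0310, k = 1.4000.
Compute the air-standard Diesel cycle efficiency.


r^(k-1) = 3.2158
rc^k = 2.6965
eta = 0.6345 = 63.4518%

63.4518%


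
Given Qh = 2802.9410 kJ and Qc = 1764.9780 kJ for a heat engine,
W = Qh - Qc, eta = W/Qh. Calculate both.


W = 2802.9410 - 1764.9780 = 1037.9630 kJ
eta = 1037.9630 / 2802.9410 = 0.3703 = 37.0312%

W = 1037.9630 kJ, eta = 37.0312%


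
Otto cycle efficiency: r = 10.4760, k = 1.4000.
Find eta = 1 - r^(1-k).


r^(k-1) = 2.5590
eta = 1 - 1/2.5590 = 0.6092 = 60.9229%

60.9229%


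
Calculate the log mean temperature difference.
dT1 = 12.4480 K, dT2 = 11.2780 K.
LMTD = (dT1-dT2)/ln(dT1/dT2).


dT1/dT2 = 1.1037
ln(dT1/dT2) = 0.0987
LMTD = 1.1700 / 0.0987 = 11.8534 K

11.8534 K


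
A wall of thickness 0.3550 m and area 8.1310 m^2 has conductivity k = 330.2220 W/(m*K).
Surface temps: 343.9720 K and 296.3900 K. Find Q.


dT = 47.5820 K
Q = 330.2220 * 8.1310 * 47.5820 / 0.3550 = 359885.4627 W

359885.4627 W


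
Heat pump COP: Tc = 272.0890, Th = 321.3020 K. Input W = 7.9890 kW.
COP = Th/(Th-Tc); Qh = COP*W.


COP = 321.3020 / 49.2130 = 6.5288
Qh = 6.5288 * 7.9890 = 52.1586 kW

COP = 6.5288, Qh = 52.1586 kW


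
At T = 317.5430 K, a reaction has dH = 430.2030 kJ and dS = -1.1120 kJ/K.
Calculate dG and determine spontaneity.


T*dS = 317.5430 * -1.1120 = -353.1078 kJ
dG = 430.2030 + 353.1078 = 783.3108 kJ (non-spontaneous)

dG = 783.3108 kJ, non-spontaneous


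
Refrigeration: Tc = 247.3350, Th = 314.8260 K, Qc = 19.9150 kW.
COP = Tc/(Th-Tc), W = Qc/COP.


COP = 247.3350 / 67.4910 = 3.6647
W = 19.9150 / 3.6647 = 5.4343 kW

COP = 3.6647, W = 5.4343 kW


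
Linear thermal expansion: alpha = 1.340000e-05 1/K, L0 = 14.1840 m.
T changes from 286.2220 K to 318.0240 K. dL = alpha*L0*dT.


dT = 31.8020 K
dL = 1.340000e-05 * 14.1840 * 31.8020 = 0.006044 m
L_final = 14.190044 m

dL = 0.006044 m


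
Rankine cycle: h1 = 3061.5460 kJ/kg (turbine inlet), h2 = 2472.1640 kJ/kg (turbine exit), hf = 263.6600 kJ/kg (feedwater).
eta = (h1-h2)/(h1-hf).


W = 589.3820 kJ/kg
Q_in = 2797.8860 kJ/kg
eta = 0.2107 = 21.0653%

eta = 21.0653%


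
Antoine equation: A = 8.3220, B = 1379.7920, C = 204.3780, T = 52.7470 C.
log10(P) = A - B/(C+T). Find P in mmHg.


C+T = 257.1250
B/(C+T) = 5.3662
log10(P) = 8.3220 - 5.3662 = 2.9558
P = 10^2.9558 = 903.1701 mmHg

903.1701 mmHg


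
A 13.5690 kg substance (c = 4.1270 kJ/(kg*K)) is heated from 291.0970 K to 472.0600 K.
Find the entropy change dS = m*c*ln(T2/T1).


T2/T1 = 1.6217
ln(T2/T1) = 0.4834
dS = 13.5690 * 4.1270 * 0.4834 = 27.0728 kJ/K

27.0728 kJ/K


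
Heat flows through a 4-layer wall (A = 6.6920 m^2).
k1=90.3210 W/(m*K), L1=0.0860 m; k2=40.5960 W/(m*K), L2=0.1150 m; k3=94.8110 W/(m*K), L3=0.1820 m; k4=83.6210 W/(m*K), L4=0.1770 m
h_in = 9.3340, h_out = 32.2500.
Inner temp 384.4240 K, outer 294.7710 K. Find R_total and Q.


R_conv_in = 1/(9.3340*6.6920) = 0.0160
R_1 = 0.0860/(90.3210*6.6920) = 0.0001
R_2 = 0.1150/(40.5960*6.6920) = 0.0004
R_3 = 0.1820/(94.8110*6.6920) = 0.0003
R_4 = 0.1770/(83.6210*6.6920) = 0.0003
R_conv_out = 1/(32.2500*6.6920) = 0.0046
R_total = 0.0218 K/W
Q = 89.6530 / 0.0218 = 4110.3081 W

R_total = 0.0218 K/W, Q = 4110.3081 W


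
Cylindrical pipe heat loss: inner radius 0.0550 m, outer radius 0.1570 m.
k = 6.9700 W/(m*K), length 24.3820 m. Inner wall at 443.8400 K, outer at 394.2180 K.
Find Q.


dT = 49.6220 K
ln(ro/ri) = 1.0489
Q = 2*pi*6.9700*24.3820*49.6220 / 1.0489 = 50514.6010 W

50514.6010 W


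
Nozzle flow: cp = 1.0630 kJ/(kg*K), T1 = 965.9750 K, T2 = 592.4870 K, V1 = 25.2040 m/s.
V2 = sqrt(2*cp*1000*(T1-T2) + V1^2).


dT = 373.4880 K
2*cp*1000*dT = 794035.4880
V1^2 = 635.2416
V2 = sqrt(794670.7296) = 891.4431 m/s

891.4431 m/s


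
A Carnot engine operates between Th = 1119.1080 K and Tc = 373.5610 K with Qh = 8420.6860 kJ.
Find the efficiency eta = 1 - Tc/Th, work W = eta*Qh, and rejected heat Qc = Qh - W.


eta = 1 - 373.5610/1119.1080 = 0.6662
W = 0.6662 * 8420.6860 = 5609.8403 kJ
Qc = 8420.6860 - 5609.8403 = 2810.8457 kJ

eta = 66.6198%, W = 5609.8403 kJ, Qc = 2810.8457 kJ


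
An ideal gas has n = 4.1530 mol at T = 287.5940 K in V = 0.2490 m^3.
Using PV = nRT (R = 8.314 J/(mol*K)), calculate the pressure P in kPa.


P = nRT/V = 4.1530 * 8.314 * 287.5940 / 0.2490
= 9930.0577 / 0.2490 = 39879.7498 Pa = 39.8797 kPa

39.8797 kPa


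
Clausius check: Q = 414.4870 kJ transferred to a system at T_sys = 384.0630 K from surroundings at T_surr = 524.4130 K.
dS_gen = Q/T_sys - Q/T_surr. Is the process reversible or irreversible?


dS_sys = 414.4870/384.0630 = 1.0792 kJ/K
dS_surr = -414.4870/524.4130 = -0.7904 kJ/K
dS_gen = 1.0792 - 0.7904 = 0.2888 kJ/K (irreversible)

dS_gen = 0.2888 kJ/K, irreversible


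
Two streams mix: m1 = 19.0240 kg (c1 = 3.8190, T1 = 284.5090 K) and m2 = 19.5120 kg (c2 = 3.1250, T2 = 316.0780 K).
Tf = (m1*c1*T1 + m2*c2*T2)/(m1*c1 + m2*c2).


num = 39943.1906
den = 133.6277
Tf = 298.9141 K

298.9141 K


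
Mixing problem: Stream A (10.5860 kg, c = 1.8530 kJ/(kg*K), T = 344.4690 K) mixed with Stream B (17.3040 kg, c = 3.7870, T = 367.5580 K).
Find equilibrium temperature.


num = 30843.2219
den = 85.1461
Tf = 362.2388 K

362.2388 K


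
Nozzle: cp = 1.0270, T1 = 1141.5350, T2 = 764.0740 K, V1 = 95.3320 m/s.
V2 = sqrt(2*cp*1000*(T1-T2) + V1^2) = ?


dT = 377.4610 K
2*cp*1000*dT = 775304.8940
V1^2 = 9088.1902
V2 = sqrt(784393.0842) = 885.6597 m/s

885.6597 m/s


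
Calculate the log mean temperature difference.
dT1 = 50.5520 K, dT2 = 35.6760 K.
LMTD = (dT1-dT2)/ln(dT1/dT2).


dT1/dT2 = 1.4170
ln(dT1/dT2) = 0.3485
LMTD = 14.8760 / 0.3485 = 42.6828 K

42.6828 K


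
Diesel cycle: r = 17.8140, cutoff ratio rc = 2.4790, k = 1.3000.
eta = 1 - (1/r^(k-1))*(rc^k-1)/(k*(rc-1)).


r^(k-1) = 2.3726
rc^k = 3.2551
eta = 0.5057 = 50.5668%

50.5668%


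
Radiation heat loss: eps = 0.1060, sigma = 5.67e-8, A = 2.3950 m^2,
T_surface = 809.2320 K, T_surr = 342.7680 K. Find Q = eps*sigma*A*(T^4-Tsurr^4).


T^4 = 4.2884e+11
Tsurr^4 = 1.3804e+10
Q = 0.1060 * 5.67e-8 * 2.3950 * 4.1503e+11 = 5974.1640 W

5974.1640 W


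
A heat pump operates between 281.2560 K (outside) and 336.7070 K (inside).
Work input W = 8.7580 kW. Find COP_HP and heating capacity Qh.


COP = 336.7070 / 55.4510 = 6.0722
Qh = 6.0722 * 8.7580 = 53.1799 kW

COP = 6.0722, Qh = 53.1799 kW


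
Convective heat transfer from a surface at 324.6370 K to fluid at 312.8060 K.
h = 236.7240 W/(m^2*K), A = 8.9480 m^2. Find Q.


dT = 11.8310 K
Q = 236.7240 * 8.9480 * 11.8310 = 25060.4994 W

25060.4994 W


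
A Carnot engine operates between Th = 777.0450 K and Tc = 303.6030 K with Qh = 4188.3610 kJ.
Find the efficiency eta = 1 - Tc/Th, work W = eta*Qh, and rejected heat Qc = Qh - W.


eta = 1 - 303.6030/777.0450 = 0.6093
W = 0.6093 * 4188.3610 = 2551.9063 kJ
Qc = 4188.3610 - 2551.9063 = 1636.4547 kJ

eta = 60.9285%, W = 2551.9063 kJ, Qc = 1636.4547 kJ


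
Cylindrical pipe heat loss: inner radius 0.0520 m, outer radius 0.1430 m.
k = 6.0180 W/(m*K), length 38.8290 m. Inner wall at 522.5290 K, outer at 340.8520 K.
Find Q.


dT = 181.6770 K
ln(ro/ri) = 1.0116
Q = 2*pi*6.0180*38.8290*181.6770 / 1.0116 = 263681.0962 W

263681.0962 W


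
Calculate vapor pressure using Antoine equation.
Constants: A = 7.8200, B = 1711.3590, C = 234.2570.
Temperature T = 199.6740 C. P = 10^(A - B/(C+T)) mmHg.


C+T = 433.9310
B/(C+T) = 3.9439
log10(P) = 7.8200 - 3.9439 = 3.8761
P = 10^3.8761 = 7518.8164 mmHg

7518.8164 mmHg


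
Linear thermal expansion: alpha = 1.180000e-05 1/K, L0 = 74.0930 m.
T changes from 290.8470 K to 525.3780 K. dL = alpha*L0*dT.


dT = 234.5310 K
dL = 1.180000e-05 * 74.0930 * 234.5310 = 0.205050 m
L_final = 74.298050 m

dL = 0.205050 m


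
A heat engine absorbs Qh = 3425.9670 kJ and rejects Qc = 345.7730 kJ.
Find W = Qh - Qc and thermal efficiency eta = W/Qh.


W = 3425.9670 - 345.7730 = 3080.1940 kJ
eta = 3080.1940 / 3425.9670 = 0.8991 = 89.9073%

W = 3080.1940 kJ, eta = 89.9073%


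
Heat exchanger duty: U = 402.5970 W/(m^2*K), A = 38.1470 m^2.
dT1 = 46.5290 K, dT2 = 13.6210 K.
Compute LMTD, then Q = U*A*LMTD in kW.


LMTD = 26.7879 K
Q = 402.5970 * 38.1470 * 26.7879 = 411405.7076 W = 411.4057 kW

411.4057 kW


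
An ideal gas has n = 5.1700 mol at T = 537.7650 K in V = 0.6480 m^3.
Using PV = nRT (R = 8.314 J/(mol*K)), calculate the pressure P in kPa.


P = nRT/V = 5.1700 * 8.314 * 537.7650 / 0.6480
= 23114.9573 / 0.6480 = 35671.2305 Pa = 35.6712 kPa

35.6712 kPa


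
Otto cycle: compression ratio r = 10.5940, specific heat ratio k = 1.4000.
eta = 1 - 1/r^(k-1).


r^(k-1) = 2.5705
eta = 1 - 1/2.5705 = 0.6110 = 61.0976%

61.0976%


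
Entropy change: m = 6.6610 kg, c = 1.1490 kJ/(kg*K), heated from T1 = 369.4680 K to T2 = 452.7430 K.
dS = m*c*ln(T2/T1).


T2/T1 = 1.2254
ln(T2/T1) = 0.2033
dS = 6.6610 * 1.1490 * 0.2033 = 1.5557 kJ/K

1.5557 kJ/K


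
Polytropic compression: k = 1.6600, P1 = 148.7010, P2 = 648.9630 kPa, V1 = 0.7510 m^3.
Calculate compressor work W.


(k-1)/k = 0.3976
(P2/P1)^exp = 1.7965
W = 2.5152 * 148.7010 * 0.7510 * (1.7965 - 1) = 223.7116 kJ

223.7116 kJ


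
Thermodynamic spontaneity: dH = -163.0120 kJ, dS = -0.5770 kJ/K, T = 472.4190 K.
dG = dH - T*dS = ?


T*dS = 472.4190 * -0.5770 = -272.5858 kJ
dG = -163.0120 + 272.5858 = 109.5738 kJ (non-spontaneous)

dG = 109.5738 kJ, non-spontaneous


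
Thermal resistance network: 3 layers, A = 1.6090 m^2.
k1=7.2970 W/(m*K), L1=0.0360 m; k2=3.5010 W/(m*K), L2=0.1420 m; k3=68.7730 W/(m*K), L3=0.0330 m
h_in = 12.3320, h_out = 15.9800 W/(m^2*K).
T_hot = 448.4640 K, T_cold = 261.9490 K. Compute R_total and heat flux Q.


R_conv_in = 1/(12.3320*1.6090) = 0.0504
R_1 = 0.0360/(7.2970*1.6090) = 0.0031
R_2 = 0.1420/(3.5010*1.6090) = 0.0252
R_3 = 0.0330/(68.7730*1.6090) = 0.0003
R_conv_out = 1/(15.9800*1.6090) = 0.0389
R_total = 0.1179 K/W
Q = 186.5150 / 0.1179 = 1582.4752 W

R_total = 0.1179 K/W, Q = 1582.4752 W


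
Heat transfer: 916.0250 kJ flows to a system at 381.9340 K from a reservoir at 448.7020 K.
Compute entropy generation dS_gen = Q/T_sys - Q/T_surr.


dS_sys = 916.0250/381.9340 = 2.3984 kJ/K
dS_surr = -916.0250/448.7020 = -2.0415 kJ/K
dS_gen = 2.3984 - 2.0415 = 0.3569 kJ/K (irreversible)

dS_gen = 0.3569 kJ/K, irreversible


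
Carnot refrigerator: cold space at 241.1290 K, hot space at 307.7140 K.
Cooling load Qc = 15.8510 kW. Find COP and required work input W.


COP = 241.1290 / 66.5850 = 3.6214
W = 15.8510 / 3.6214 = 4.3771 kW

COP = 3.6214, W = 4.3771 kW


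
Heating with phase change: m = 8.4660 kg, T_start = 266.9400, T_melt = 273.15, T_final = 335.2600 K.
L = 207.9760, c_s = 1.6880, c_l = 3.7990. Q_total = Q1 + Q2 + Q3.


Q1 (sensible, solid) = 8.4660 * 1.6880 * 6.2100 = 88.7447 kJ
Q2 (latent) = 8.4660 * 207.9760 = 1760.7248 kJ
Q3 (sensible, liquid) = 8.4660 * 3.7990 * 62.1100 = 1997.6026 kJ
Q_total = 3847.0721 kJ

3847.0721 kJ


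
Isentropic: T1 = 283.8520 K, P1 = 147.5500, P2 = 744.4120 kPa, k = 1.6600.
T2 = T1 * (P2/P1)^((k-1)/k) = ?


(k-1)/k = 0.3976
(P2/P1)^exp = 1.9031
T2 = 283.8520 * 1.9031 = 540.1917 K

540.1917 K


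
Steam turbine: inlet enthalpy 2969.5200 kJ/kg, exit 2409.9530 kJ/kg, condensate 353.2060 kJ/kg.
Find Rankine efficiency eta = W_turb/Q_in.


W = 559.5670 kJ/kg
Q_in = 2616.3140 kJ/kg
eta = 0.2139 = 21.3876%

eta = 21.3876%


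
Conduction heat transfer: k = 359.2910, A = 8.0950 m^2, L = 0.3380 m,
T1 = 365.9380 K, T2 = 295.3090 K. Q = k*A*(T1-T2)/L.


dT = 70.6290 K
Q = 359.2910 * 8.0950 * 70.6290 / 0.3380 = 607756.4109 W

607756.4109 W


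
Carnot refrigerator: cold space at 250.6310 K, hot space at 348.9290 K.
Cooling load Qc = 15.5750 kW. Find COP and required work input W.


COP = 250.6310 / 98.2980 = 2.5497
W = 15.5750 / 2.5497 = 6.1085 kW

COP = 2.5497, W = 6.1085 kW


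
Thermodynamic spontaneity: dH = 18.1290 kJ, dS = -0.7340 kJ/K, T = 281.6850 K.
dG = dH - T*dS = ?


T*dS = 281.6850 * -0.7340 = -206.7568 kJ
dG = 18.1290 + 206.7568 = 224.8858 kJ (non-spontaneous)

dG = 224.8858 kJ, non-spontaneous


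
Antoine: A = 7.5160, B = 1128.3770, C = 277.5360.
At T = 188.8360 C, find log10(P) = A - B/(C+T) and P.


C+T = 466.3720
B/(C+T) = 2.4195
log10(P) = 7.5160 - 2.4195 = 5.0965
P = 10^5.0965 = 124888.2436 mmHg

124888.2436 mmHg


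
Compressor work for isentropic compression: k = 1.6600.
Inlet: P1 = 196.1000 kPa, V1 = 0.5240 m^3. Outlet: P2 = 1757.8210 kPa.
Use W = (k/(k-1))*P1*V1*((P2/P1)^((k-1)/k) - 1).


(k-1)/k = 0.3976
(P2/P1)^exp = 2.3917
W = 2.5152 * 196.1000 * 0.5240 * (2.3917 - 1) = 359.6776 kJ

359.6776 kJ


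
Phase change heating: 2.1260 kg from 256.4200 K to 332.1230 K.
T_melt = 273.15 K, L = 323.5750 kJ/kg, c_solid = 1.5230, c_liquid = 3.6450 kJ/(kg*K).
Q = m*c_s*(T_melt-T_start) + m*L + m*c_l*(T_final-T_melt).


Q1 (sensible, solid) = 2.1260 * 1.5230 * 16.7300 = 54.1700 kJ
Q2 (latent) = 2.1260 * 323.5750 = 687.9204 kJ
Q3 (sensible, liquid) = 2.1260 * 3.6450 * 58.9730 = 456.9977 kJ
Q_total = 1199.0882 kJ

1199.0882 kJ


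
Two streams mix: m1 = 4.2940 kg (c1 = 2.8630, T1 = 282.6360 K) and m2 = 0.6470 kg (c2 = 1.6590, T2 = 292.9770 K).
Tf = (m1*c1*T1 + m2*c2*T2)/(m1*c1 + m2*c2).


num = 3789.1220
den = 13.3671
Tf = 283.4664 K

283.4664 K


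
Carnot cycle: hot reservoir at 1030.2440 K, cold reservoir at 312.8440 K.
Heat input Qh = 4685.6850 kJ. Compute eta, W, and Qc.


eta = 1 - 312.8440/1030.2440 = 0.6963
W = 0.6963 * 4685.6850 = 3262.8294 kJ
Qc = 4685.6850 - 3262.8294 = 1422.8556 kJ

eta = 69.6340%, W = 3262.8294 kJ, Qc = 1422.8556 kJ


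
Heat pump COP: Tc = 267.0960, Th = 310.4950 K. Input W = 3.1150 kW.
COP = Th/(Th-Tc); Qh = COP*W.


COP = 310.4950 / 43.3990 = 7.1544
Qh = 7.1544 * 3.1150 = 22.2860 kW

COP = 7.1544, Qh = 22.2860 kW


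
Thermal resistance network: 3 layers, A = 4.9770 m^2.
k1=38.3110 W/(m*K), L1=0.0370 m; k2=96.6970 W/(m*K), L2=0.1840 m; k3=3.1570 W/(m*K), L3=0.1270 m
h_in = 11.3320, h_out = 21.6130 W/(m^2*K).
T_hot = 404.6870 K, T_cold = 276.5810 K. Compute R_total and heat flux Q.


R_conv_in = 1/(11.3320*4.9770) = 0.0177
R_1 = 0.0370/(38.3110*4.9770) = 0.0002
R_2 = 0.1840/(96.6970*4.9770) = 0.0004
R_3 = 0.1270/(3.1570*4.9770) = 0.0081
R_conv_out = 1/(21.6130*4.9770) = 0.0093
R_total = 0.0357 K/W
Q = 128.1060 / 0.0357 = 3589.7788 W

R_total = 0.0357 K/W, Q = 3589.7788 W


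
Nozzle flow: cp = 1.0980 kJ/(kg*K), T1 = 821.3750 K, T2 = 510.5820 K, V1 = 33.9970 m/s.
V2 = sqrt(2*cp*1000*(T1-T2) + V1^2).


dT = 310.7930 K
2*cp*1000*dT = 682501.4280
V1^2 = 1155.7960
V2 = sqrt(683657.2240) = 826.8357 m/s

826.8357 m/s


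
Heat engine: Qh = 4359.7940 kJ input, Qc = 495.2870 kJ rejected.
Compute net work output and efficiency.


W = 4359.7940 - 495.2870 = 3864.5070 kJ
eta = 3864.5070 / 4359.7940 = 0.8864 = 88.6397%

W = 3864.5070 kJ, eta = 88.6397%


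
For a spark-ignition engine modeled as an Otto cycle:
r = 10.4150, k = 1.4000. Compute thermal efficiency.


r^(k-1) = 2.5531
eta = 1 - 1/2.5531 = 0.6083 = 60.8316%

60.8316%


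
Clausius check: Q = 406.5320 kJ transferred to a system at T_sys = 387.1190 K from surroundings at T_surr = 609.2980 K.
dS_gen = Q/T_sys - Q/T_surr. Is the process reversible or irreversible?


dS_sys = 406.5320/387.1190 = 1.0501 kJ/K
dS_surr = -406.5320/609.2980 = -0.6672 kJ/K
dS_gen = 1.0501 - 0.6672 = 0.3829 kJ/K (irreversible)

dS_gen = 0.3829 kJ/K, irreversible


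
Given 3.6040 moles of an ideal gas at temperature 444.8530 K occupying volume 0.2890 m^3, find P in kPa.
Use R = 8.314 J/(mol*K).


P = nRT/V = 3.6040 * 8.314 * 444.8530 / 0.2890
= 13329.4223 / 0.2890 = 46122.5684 Pa = 46.1226 kPa

46.1226 kPa


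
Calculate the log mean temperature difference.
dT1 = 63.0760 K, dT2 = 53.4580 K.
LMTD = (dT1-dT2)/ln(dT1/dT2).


dT1/dT2 = 1.1799
ln(dT1/dT2) = 0.1654
LMTD = 9.6180 / 0.1654 = 58.1345 K

58.1345 K
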